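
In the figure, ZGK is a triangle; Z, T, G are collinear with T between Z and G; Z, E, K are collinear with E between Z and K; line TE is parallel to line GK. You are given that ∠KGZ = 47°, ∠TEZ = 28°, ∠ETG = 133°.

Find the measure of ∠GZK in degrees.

∠GZK = 105°

1. ∠ETZ = 47°  [TE∥GK, corresponding at T]
2. ∠EZT = 105°  [△ZTE]
3. ∠GZK = 105°  [T on ZG, E on ZK]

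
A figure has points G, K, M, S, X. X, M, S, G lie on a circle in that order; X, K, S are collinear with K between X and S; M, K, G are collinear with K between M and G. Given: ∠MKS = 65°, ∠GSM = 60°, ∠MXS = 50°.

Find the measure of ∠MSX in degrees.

1. ∠MKX = 115°  [linear pair at K on XS]
2. ∠GXM = 120°  [cyclic XMSG, opposite ∠X+∠S]
3. ∠GMX = 15°  [△XKM]
4. ∠MGX = 45°  [△XMG]
5. ∠MSX = 45°  [same arc XM]

∠MSX = 45°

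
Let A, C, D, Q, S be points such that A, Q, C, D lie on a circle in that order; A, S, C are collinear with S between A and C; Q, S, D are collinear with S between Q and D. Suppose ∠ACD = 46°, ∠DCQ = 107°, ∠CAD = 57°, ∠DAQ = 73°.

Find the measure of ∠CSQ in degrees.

1. ∠AQD = 46°  [same arc AD]
2. ∠CQD = 57°  [same arc CD]
3. ∠ADQ = 61°  [△AQD]
4. ∠ACQ = 61°  [same arc AQ]
5. ∠CSQ = 62°  [△QSC]

∠CSQ = 62°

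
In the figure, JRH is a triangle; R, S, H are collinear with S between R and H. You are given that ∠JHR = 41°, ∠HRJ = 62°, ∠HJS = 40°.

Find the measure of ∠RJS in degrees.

1. ∠JHS = 41°  [S on ray HR]
2. ∠JRS = 62°  [S on ray RH]
3. ∠HSJ = 99°  [△JSH]
4. ∠JSR = 81°  [linear pair at S on RH]
5. ∠RJS = 37°  [△JRS]

∠RJS = 37°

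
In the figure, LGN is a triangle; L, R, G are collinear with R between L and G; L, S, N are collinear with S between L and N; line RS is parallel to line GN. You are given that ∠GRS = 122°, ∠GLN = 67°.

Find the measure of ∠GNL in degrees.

∠GNL = 55°

1. ∠LRS = 58°  [linear pair at R on LG]
2. ∠RLS = 67°  [R on LG, S on LN]
3. ∠LSR = 55°  [△LRS]
4. ∠GNL = 55°  [RS∥GN, corresponding at S]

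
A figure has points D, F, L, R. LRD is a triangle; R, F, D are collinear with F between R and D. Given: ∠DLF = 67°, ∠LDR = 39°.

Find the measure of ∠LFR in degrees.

1. ∠FDL = 39°  [F on ray DR]
2. ∠DFL = 74°  [△LFD]
3. ∠LFR = 106°  [linear pair at F on RD]

∠LFR = 106°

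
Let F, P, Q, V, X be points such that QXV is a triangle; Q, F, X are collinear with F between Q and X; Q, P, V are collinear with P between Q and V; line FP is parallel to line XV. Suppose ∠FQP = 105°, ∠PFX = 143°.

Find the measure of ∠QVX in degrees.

∠QVX = 38°

1. ∠PFQ = 37°  [linear pair at F on QX]
2. ∠FPQ = 38°  [△QFP]
3. ∠QVX = 38°  [FP∥XV, corresponding at P]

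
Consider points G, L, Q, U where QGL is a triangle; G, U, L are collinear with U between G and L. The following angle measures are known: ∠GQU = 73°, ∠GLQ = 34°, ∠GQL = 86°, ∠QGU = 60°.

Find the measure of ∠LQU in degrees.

∠LQU = 13°

1. ∠GUQ = 47°  [△QGU]
2. ∠QLU = 34°  [U on ray LG]
3. ∠LUQ = 133°  [linear pair at U on GL]
4. ∠LQU = 13°  [△QUL]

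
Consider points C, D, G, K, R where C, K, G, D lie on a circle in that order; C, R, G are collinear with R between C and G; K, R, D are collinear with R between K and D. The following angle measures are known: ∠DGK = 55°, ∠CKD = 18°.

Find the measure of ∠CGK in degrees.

∠CGK = 37°

1. ∠DCK = 125°  [cyclic CKGD, opposite ∠C+∠G]
2. ∠CDK = 37°  [△CKD]
3. ∠CGK = 37°  [same arc CK]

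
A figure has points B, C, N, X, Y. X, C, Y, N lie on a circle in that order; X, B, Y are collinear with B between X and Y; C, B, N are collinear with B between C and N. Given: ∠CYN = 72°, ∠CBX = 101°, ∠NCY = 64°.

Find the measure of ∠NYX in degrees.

1. ∠CNY = 44°  [△CYN]
2. ∠NBY = 101°  [vertical angles at B]
3. ∠NYX = 35°  [△YBN]

∠NYX = 35°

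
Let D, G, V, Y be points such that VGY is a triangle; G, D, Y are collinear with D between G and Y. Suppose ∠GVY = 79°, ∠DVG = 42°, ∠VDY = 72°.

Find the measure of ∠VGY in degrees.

1. ∠GDV = 108°  [linear pair at D on GY]
2. ∠DGV = 30°  [△VGD]
3. ∠VGY = 30°  [D on ray GY]

∠VGY = 30°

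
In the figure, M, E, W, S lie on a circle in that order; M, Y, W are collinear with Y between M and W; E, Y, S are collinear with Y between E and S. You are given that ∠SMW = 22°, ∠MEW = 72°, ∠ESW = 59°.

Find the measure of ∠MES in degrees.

∠MES = 50°

1. ∠MSW = 108°  [cyclic MEWS, opposite ∠E+∠S]
2. ∠MWS = 50°  [△MWS]
3. ∠MES = 50°  [same arc MS]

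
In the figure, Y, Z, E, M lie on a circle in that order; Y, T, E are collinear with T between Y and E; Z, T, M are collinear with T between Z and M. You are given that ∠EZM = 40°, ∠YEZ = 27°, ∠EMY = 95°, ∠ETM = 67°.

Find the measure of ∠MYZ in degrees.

1. ∠EYM = 40°  [same arc EM]
2. ∠YMZ = 27°  [same arc YZ]
3. ∠MEY = 45°  [△YEM]
4. ∠MZY = 45°  [same arc YM]
5. ∠MYZ = 108°  [△YZM]

∠MYZ = 108°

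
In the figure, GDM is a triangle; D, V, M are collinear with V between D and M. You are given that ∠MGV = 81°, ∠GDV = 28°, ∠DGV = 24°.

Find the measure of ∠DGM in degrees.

1. ∠DVG = 128°  [△GDV]
2. ∠GDM = 28°  [V on ray DM]
3. ∠GVM = 52°  [linear pair at V on DM]
4. ∠GMV = 47°  [△GVM]
5. ∠DMG = 47°  [V on ray MD]
6. ∠DGM = 105°  [△GDM]

∠DGM = 105°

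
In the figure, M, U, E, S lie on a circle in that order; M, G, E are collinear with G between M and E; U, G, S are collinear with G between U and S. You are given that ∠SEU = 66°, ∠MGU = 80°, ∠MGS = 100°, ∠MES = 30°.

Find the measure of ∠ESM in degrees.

1. ∠SMU = 114°  [cyclic MUES, opposite ∠M+∠E]
2. ∠MUS = 30°  [same arc MS]
3. ∠MSU = 36°  [△MUS]
4. ∠EMS = 44°  [△MGS]
5. ∠ESM = 106°  [△MES]

∠ESM = 106°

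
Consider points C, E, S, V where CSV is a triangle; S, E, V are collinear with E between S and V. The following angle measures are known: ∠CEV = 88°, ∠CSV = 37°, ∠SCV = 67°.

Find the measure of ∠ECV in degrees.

1. ∠CVS = 76°  [△CSV]
2. ∠CVE = 76°  [E on ray VS]
3. ∠ECV = 16°  [△CEV]

∠ECV = 16°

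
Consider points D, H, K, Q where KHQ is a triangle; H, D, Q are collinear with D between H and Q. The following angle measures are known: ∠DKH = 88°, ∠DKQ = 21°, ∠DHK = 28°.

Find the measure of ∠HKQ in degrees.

∠HKQ = 109°

1. ∠HDK = 64°  [△KHD]
2. ∠KHQ = 28°  [D on ray HQ]
3. ∠KDQ = 116°  [linear pair at D on HQ]
4. ∠DQK = 43°  [△KDQ]
5. ∠HQK = 43°  [D on ray QH]
6. ∠HKQ = 109°  [△KHQ]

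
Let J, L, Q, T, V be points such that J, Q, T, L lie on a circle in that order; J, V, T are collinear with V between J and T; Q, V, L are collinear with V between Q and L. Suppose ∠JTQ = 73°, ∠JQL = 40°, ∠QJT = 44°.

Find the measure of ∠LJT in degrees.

∠LJT = 23°

1. ∠JQT = 63°  [△JQT]
2. ∠JTL = 40°  [same arc JL]
3. ∠JLT = 117°  [cyclic JQTL, opposite ∠Q+∠L]
4. ∠LJT = 23°  [△JTL]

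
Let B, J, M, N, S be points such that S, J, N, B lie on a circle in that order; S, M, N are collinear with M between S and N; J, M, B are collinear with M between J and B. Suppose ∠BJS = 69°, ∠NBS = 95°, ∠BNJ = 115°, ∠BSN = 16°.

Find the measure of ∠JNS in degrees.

1. ∠BSJ = 65°  [cyclic SJNB, opposite ∠S+∠N]
2. ∠JBS = 46°  [△SJB]
3. ∠JNS = 46°  [same arc SJ]

∠JNS = 46°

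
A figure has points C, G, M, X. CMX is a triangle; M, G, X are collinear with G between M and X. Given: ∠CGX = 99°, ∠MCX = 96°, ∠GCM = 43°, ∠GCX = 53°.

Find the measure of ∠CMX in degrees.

∠CMX = 56°

1. ∠CGM = 81°  [linear pair at G on MX]
2. ∠CMG = 56°  [△CMG]
3. ∠CMX = 56°  [G on ray MX]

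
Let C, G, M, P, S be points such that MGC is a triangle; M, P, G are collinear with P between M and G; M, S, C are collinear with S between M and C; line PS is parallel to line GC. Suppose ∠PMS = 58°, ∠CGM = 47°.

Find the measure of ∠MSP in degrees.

1. ∠CMG = 58°  [P on MG, S on MC]
2. ∠GCM = 75°  [△MGC]
3. ∠MSP = 75°  [PS∥GC, corresponding at S]

∠MSP = 75°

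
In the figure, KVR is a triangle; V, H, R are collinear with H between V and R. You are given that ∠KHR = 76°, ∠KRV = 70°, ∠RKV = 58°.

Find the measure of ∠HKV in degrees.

1. ∠KHV = 104°  [linear pair at H on VR]
2. ∠KVR = 52°  [△KVR]
3. ∠HVK = 52°  [H on ray VR]
4. ∠HKV = 24°  [△KVH]

∠HKV = 24°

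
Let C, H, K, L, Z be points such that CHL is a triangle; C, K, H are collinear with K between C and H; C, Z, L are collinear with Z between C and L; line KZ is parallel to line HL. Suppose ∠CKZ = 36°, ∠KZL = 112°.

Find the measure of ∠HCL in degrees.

1. ∠CZK = 68°  [linear pair at Z on CL]
2. ∠KCZ = 76°  [△CKZ]
3. ∠HCL = 76°  [K on CH, Z on CL]

∠HCL = 76°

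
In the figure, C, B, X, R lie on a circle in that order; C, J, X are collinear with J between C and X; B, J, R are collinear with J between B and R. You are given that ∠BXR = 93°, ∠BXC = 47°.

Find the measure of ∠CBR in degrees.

1. ∠BCR = 87°  [cyclic CBXR, opposite ∠C+∠X]
2. ∠BRC = 47°  [same arc CB]
3. ∠CBR = 46°  [△CBR]

∠CBR = 46°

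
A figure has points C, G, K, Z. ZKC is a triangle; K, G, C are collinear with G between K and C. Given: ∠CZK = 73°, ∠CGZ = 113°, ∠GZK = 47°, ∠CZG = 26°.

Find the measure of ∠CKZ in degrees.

∠CKZ = 66°

1. ∠KGZ = 67°  [linear pair at G on KC]
2. ∠GKZ = 66°  [△ZKG]
3. ∠CKZ = 66°  [G on ray KC]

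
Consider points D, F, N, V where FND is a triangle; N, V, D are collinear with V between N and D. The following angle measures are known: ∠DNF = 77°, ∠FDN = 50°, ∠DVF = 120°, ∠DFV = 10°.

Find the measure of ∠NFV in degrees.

∠NFV = 43°

1. ∠FNV = 77°  [V on ray ND]
2. ∠FVN = 60°  [linear pair at V on ND]
3. ∠NFV = 43°  [△FNV]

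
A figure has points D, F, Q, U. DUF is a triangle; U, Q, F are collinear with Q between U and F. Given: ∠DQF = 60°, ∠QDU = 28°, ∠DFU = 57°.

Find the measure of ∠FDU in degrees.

∠FDU = 91°

1. ∠DQU = 120°  [linear pair at Q on UF]
2. ∠DUQ = 32°  [△DUQ]
3. ∠DUF = 32°  [Q on ray UF]
4. ∠FDU = 91°  [△DUF]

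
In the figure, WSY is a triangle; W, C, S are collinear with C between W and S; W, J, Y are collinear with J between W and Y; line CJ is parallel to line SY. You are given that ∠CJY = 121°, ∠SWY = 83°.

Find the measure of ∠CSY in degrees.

1. ∠CJW = 59°  [linear pair at J on WY]
2. ∠CWJ = 83°  [C on WS, J on WY]
3. ∠JCW = 38°  [△WCJ]
4. ∠JCS = 142°  [linear pair at C on WS]
5. ∠CSY = 38°  [CJ∥SY, co-interior at S–C]

∠CSY = 38°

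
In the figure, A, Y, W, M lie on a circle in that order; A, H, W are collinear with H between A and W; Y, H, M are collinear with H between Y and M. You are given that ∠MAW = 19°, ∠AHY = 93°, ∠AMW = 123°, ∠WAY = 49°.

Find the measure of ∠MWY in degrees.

1. ∠MYW = 19°  [same arc WM]
2. ∠WMY = 49°  [same arc YW]
3. ∠MWY = 112°  [△YWM]

∠MWY = 112°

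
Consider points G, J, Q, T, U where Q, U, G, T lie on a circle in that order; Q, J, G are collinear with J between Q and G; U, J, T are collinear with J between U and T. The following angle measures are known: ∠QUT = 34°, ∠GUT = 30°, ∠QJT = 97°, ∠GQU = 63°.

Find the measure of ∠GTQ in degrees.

∠GTQ = 116°

1. ∠QGT = 34°  [same arc QT]
2. ∠GQT = 30°  [same arc GT]
3. ∠GTQ = 116°  [△QGT]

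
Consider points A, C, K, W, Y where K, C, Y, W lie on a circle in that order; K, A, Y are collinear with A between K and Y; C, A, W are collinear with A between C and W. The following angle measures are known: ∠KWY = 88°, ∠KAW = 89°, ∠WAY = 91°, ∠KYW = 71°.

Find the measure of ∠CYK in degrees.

1. ∠WKY = 21°  [△KYW]
2. ∠CAY = 89°  [vertical angles at A]
3. ∠WCY = 21°  [same arc YW]
4. ∠CYK = 70°  [△CAY]

∠CYK = 70°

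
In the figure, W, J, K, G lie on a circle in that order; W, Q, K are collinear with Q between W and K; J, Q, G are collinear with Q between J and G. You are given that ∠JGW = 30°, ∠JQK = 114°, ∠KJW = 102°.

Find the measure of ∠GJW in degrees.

1. ∠JKW = 30°  [same arc WJ]
2. ∠JQW = 66°  [linear pair at Q on WK]
3. ∠JWK = 48°  [△WJK]
4. ∠GJW = 66°  [△WQJ]

∠GJW = 66°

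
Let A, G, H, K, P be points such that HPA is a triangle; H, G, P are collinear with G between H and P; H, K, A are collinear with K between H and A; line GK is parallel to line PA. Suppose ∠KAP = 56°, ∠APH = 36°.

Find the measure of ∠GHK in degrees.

∠GHK = 88°

1. ∠HAP = 56°  [K on ray AH]
2. ∠AHP = 88°  [△HPA]
3. ∠GHK = 88°  [G on HP, K on HA]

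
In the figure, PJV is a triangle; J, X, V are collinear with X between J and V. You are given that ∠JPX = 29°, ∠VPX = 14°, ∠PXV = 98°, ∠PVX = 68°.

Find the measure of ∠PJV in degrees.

1. ∠JXP = 82°  [linear pair at X on JV]
2. ∠PJX = 69°  [△PJX]
3. ∠PJV = 69°  [X on ray JV]

∠PJV = 69°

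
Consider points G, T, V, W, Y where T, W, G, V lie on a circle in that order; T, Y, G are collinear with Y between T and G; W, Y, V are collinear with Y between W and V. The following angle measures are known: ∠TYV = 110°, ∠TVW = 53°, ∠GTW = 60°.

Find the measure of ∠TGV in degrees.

∠TGV = 50°

1. ∠GYV = 70°  [linear pair at Y on TG]
2. ∠GVW = 60°  [same arc WG]
3. ∠TGV = 50°  [△GYV]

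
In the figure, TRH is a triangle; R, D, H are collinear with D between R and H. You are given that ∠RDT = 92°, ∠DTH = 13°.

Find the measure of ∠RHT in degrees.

∠RHT = 79°

1. ∠HDT = 88°  [linear pair at D on RH]
2. ∠DHT = 79°  [△TDH]
3. ∠RHT = 79°  [D on ray HR]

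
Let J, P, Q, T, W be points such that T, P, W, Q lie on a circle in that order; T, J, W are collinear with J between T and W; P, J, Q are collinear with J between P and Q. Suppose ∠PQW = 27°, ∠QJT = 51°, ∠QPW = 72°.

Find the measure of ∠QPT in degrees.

1. ∠PWQ = 81°  [△PWQ]
2. ∠QTW = 72°  [same arc WQ]
3. ∠PTQ = 99°  [cyclic TPWQ, opposite ∠T+∠W]
4. ∠PQT = 57°  [△TJQ]
5. ∠QPT = 24°  [△TPQ]

∠QPT = 24°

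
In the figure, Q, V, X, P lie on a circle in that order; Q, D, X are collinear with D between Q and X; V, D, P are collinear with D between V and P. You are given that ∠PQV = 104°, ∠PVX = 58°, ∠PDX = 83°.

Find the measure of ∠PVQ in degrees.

1. ∠PXV = 76°  [cyclic QVXP, opposite ∠Q+∠X]
2. ∠VPX = 46°  [△VXP]
3. ∠QDV = 83°  [vertical angles at D]
4. ∠VQX = 46°  [same arc VX]
5. ∠PVQ = 51°  [△QDV]

∠PVQ = 51°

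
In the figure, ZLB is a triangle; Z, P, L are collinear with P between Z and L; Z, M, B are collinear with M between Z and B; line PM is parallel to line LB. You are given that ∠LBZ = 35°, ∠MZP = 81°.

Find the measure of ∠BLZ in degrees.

∠BLZ = 64°

1. ∠PMZ = 35°  [PM∥LB, corresponding at M]
2. ∠MPZ = 64°  [△ZPM]
3. ∠BLZ = 64°  [PM∥LB, corresponding at P]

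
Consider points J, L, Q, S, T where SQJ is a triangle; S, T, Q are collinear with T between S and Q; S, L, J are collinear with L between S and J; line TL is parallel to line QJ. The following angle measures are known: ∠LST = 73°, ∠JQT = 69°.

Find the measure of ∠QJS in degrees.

∠QJS = 38°

1. ∠JSQ = 73°  [T on SQ, L on SJ]
2. ∠JQS = 69°  [T on ray QS]
3. ∠QJS = 38°  [△SQJ]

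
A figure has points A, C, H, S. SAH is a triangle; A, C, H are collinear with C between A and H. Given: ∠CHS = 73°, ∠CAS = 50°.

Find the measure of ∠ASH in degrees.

∠ASH = 57°

1. ∠AHS = 73°  [C on ray HA]
2. ∠HAS = 50°  [C on ray AH]
3. ∠ASH = 57°  [△SAH]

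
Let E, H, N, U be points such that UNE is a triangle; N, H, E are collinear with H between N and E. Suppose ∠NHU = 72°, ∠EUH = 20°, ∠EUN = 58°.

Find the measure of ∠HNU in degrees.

1. ∠EHU = 108°  [linear pair at H on NE]
2. ∠HEU = 52°  [△UHE]
3. ∠NEU = 52°  [H on ray EN]
4. ∠ENU = 70°  [△UNE]
5. ∠HNU = 70°  [H on ray NE]

∠HNU = 70°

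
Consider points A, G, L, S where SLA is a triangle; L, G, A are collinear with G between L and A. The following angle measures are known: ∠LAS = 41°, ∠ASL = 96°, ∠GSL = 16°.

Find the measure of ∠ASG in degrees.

1. ∠ALS = 43°  [△SLA]
2. ∠GAS = 41°  [G on ray AL]
3. ∠GLS = 43°  [G on ray LA]
4. ∠LGS = 121°  [△SLG]
5. ∠AGS = 59°  [linear pair at G on LA]
6. ∠ASG = 80°  [△SGA]

∠ASG = 80°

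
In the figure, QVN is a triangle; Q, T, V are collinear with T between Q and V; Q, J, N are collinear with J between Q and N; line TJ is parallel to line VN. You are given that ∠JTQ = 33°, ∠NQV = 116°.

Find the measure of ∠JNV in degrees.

∠JNV = 31°

1. ∠NVQ = 33°  [TJ∥VN, corresponding at T]
2. ∠QNV = 31°  [△QVN]
3. ∠JNV = 31°  [J on ray NQ]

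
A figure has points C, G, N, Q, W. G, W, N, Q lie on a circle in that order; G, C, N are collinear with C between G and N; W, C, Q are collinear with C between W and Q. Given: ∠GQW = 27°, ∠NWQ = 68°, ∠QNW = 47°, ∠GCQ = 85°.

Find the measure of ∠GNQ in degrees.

∠GNQ = 20°

1. ∠NQW = 65°  [△WNQ]
2. ∠NCQ = 95°  [linear pair at C on GN]
3. ∠GNQ = 20°  [△NCQ]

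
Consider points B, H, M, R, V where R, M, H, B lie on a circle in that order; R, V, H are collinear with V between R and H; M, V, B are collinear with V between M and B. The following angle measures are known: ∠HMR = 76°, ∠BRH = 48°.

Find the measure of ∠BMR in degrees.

1. ∠HBR = 104°  [cyclic RMHB, opposite ∠M+∠B]
2. ∠BHR = 28°  [△RHB]
3. ∠BMR = 28°  [same arc RB]

∠BMR = 28°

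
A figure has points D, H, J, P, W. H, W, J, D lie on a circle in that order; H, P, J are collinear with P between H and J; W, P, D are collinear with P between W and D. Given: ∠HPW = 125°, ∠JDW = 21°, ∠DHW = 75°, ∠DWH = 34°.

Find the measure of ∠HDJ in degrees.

1. ∠DPJ = 125°  [vertical angles at P]
2. ∠DJH = 34°  [△JPD]
3. ∠HDW = 71°  [△HWD]
4. ∠DPH = 55°  [linear pair at P on HJ]
5. ∠DHJ = 54°  [△HPD]
6. ∠HDJ = 92°  [△HJD]

∠HDJ = 92°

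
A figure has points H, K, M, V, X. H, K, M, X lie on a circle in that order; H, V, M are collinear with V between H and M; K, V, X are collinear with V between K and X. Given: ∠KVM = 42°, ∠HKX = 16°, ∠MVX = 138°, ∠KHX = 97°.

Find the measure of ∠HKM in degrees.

1. ∠HVK = 138°  [linear pair at V on HM]
2. ∠HXK = 67°  [△HKX]
3. ∠KHM = 26°  [△HVK]
4. ∠HMK = 67°  [same arc HK]
5. ∠HKM = 87°  [△HKM]

∠HKM = 87°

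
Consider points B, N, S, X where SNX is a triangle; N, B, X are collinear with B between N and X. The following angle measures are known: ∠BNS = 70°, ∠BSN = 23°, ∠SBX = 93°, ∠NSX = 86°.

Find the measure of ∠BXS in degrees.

1. ∠SNX = 70°  [B on ray NX]
2. ∠NXS = 24°  [△SNX]
3. ∠BXS = 24°  [B on ray XN]

∠BXS = 24°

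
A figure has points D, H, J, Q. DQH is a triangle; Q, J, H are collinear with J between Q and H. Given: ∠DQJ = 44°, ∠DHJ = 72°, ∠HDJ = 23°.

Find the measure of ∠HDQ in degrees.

∠HDQ = 64°

1. ∠DQH = 44°  [J on ray QH]
2. ∠DHQ = 72°  [J on ray HQ]
3. ∠HDQ = 64°  [△DQH]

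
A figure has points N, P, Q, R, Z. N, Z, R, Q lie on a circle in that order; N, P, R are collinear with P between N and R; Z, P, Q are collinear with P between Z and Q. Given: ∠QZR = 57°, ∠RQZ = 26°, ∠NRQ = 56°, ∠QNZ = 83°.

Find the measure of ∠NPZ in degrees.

∠NPZ = 98°

1. ∠RNZ = 26°  [same arc ZR]
2. ∠NZQ = 56°  [same arc NQ]
3. ∠NPZ = 98°  [△NPZ]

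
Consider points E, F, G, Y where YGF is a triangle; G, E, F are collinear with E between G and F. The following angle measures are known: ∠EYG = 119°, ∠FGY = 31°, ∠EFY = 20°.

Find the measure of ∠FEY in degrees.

1. ∠EGY = 31°  [E on ray GF]
2. ∠GEY = 30°  [△YGE]
3. ∠FEY = 150°  [linear pair at E on GF]

∠FEY = 150°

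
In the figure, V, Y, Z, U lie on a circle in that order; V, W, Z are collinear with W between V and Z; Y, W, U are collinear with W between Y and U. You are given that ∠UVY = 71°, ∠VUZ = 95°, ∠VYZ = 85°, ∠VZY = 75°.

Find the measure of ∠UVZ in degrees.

∠UVZ = 51°

1. ∠UZY = 109°  [cyclic VYZU, opposite ∠V+∠Z]
2. ∠YVZ = 20°  [△VYZ]
3. ∠YUZ = 20°  [same arc YZ]
4. ∠UYZ = 51°  [△YZU]
5. ∠UVZ = 51°  [same arc ZU]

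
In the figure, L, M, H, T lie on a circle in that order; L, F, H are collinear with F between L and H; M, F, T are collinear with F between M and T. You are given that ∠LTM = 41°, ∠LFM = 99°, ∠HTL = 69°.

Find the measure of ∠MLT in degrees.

1. ∠LHM = 41°  [same arc LM]
2. ∠HML = 111°  [cyclic LMHT, opposite ∠M+∠T]
3. ∠HLM = 28°  [△LMH]
4. ∠LMT = 53°  [△LFM]
5. ∠MLT = 86°  [△LMT]

∠MLT = 86°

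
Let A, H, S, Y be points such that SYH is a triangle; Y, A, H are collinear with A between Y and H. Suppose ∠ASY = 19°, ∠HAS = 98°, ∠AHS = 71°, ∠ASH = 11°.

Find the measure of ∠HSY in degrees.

1. ∠SAY = 82°  [linear pair at A on YH]
2. ∠SHY = 71°  [A on ray HY]
3. ∠AYS = 79°  [△SYA]
4. ∠HYS = 79°  [A on ray YH]
5. ∠HSY = 30°  [△SYH]

∠HSY = 30°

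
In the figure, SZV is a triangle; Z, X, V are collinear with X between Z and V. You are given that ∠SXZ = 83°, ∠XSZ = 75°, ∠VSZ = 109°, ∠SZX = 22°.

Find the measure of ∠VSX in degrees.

∠VSX = 34°

1. ∠SXV = 97°  [linear pair at X on ZV]
2. ∠SZV = 22°  [X on ray ZV]
3. ∠SVZ = 49°  [△SZV]
4. ∠SVX = 49°  [X on ray VZ]
5. ∠VSX = 34°  [△SXV]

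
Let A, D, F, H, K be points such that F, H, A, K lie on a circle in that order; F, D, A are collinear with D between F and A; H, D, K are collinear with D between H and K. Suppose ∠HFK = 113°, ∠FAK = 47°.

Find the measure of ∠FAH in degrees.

∠FAH = 20°

1. ∠FHK = 47°  [same arc FK]
2. ∠FKH = 20°  [△FHK]
3. ∠FAH = 20°  [same arc FH]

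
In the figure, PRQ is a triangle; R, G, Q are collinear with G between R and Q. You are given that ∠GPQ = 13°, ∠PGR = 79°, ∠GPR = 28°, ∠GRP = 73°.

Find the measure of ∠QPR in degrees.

∠QPR = 41°

1. ∠PGQ = 101°  [linear pair at G on RQ]
2. ∠PRQ = 73°  [G on ray RQ]
3. ∠GQP = 66°  [△PGQ]
4. ∠PQR = 66°  [G on ray QR]
5. ∠QPR = 41°  [△PRQ]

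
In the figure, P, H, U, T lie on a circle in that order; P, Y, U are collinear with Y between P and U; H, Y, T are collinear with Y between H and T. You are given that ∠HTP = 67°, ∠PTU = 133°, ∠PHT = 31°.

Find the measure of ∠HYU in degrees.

1. ∠HUP = 67°  [same arc PH]
2. ∠PHU = 47°  [cyclic PHUT, opposite ∠H+∠T]
3. ∠HPU = 66°  [△PHU]
4. ∠HYP = 83°  [△PYH]
5. ∠HYU = 97°  [linear pair at Y on PU]

∠HYU = 97°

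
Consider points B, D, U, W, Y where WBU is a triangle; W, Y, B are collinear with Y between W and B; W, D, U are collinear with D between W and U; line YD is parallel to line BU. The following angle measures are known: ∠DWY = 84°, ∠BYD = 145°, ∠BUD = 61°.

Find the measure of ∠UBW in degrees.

1. ∠BWU = 84°  [Y on WB, D on WU]
2. ∠BUW = 61°  [D on ray UW]
3. ∠UBW = 35°  [△WBU]

∠UBW = 35°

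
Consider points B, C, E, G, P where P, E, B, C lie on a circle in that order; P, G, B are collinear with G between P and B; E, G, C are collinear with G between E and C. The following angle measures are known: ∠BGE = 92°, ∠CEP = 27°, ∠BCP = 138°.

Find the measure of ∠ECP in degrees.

∠ECP = 73°

1. ∠CGP = 92°  [vertical angles at G]
2. ∠CBP = 27°  [same arc PC]
3. ∠BPC = 15°  [△PBC]
4. ∠ECP = 73°  [△PGC]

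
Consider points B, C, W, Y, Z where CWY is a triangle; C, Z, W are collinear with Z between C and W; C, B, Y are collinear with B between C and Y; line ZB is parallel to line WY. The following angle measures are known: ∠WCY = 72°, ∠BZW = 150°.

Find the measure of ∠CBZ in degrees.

∠CBZ = 78°

1. ∠BCZ = 72°  [Z on CW, B on CY]
2. ∠BZC = 30°  [linear pair at Z on CW]
3. ∠CBZ = 78°  [△CZB]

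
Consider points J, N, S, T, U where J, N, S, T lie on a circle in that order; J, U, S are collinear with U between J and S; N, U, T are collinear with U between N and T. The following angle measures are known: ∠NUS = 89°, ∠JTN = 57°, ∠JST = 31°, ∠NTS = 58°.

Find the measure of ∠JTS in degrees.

∠JTS = 115°

1. ∠JUT = 89°  [vertical angles at U]
2. ∠SJT = 34°  [△JUT]
3. ∠JTS = 115°  [△JST]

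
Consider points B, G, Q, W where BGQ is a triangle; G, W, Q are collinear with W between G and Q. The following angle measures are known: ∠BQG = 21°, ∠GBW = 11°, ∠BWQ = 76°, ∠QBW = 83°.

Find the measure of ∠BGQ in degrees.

1. ∠BWG = 104°  [linear pair at W on GQ]
2. ∠BGW = 65°  [△BGW]
3. ∠BGQ = 65°  [W on ray GQ]

∠BGQ = 65°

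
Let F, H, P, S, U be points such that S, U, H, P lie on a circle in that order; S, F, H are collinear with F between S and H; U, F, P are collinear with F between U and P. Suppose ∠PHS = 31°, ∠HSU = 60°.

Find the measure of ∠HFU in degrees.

1. ∠PUS = 31°  [same arc SP]
2. ∠SFU = 89°  [△SFU]
3. ∠HFU = 91°  [linear pair at F on SH]

∠HFU = 91°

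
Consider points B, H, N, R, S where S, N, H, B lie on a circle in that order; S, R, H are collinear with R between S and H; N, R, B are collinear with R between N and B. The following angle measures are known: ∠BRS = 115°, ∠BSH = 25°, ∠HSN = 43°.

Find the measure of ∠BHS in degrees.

1. ∠BRH = 65°  [linear pair at R on SH]
2. ∠HBN = 43°  [same arc NH]
3. ∠BHS = 72°  [△HRB]

∠BHS = 72°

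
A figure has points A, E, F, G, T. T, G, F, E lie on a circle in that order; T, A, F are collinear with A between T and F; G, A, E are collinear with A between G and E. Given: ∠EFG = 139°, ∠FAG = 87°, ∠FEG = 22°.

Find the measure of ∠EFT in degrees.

1. ∠EAT = 87°  [vertical angles at A]
2. ∠EAF = 93°  [linear pair at A on TF]
3. ∠EFT = 65°  [△FAE]

∠EFT = 65°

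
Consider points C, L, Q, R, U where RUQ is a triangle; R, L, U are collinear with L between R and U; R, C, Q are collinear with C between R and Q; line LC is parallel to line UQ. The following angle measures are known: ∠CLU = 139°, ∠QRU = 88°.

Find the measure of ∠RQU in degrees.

∠RQU = 51°

1. ∠CLR = 41°  [linear pair at L on RU]
2. ∠CRL = 88°  [L on RU, C on RQ]
3. ∠LCR = 51°  [△RLC]
4. ∠RQU = 51°  [LC∥UQ, corresponding at C]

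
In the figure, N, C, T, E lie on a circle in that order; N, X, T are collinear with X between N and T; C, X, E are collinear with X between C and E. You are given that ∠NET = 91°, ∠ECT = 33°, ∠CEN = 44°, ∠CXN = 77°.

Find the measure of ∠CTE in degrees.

1. ∠ENT = 33°  [same arc TE]
2. ∠EXT = 77°  [vertical angles at X]
3. ∠ETN = 56°  [△NTE]
4. ∠CET = 47°  [△TXE]
5. ∠CTE = 100°  [△CTE]

∠CTE = 100°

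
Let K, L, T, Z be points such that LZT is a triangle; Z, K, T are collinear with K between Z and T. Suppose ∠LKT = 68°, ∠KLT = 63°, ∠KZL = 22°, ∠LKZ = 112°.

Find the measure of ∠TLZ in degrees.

1. ∠KTL = 49°  [△LKT]
2. ∠LZT = 22°  [K on ray ZT]
3. ∠LTZ = 49°  [K on ray TZ]
4. ∠TLZ = 109°  [△LZT]

∠TLZ = 109°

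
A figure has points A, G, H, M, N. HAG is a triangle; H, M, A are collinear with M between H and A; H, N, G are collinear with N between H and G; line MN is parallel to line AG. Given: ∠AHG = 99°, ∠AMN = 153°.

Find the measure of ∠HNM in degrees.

1. ∠MHN = 99°  [M on HA, N on HG]
2. ∠HMN = 27°  [linear pair at M on HA]
3. ∠HNM = 54°  [△HMN]

∠HNM = 54°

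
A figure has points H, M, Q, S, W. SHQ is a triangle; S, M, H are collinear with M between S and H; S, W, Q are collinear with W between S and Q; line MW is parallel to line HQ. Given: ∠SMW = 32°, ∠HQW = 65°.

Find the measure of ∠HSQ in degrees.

∠HSQ = 83°

1. ∠QHS = 32°  [MW∥HQ, corresponding at M]
2. ∠HQS = 65°  [W on ray QS]
3. ∠HSQ = 83°  [△SHQ]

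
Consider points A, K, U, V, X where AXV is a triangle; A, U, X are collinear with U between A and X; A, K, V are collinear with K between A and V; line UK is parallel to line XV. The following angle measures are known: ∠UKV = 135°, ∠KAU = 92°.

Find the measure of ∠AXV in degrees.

∠AXV = 43°

1. ∠AKU = 45°  [linear pair at K on AV]
2. ∠AUK = 43°  [△AUK]
3. ∠AXV = 43°  [UK∥XV, corresponding at U]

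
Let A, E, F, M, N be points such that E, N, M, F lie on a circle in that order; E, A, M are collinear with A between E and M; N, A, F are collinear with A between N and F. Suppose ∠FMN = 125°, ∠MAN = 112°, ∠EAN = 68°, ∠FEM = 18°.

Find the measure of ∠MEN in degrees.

∠MEN = 37°

1. ∠FEN = 55°  [cyclic ENMF, opposite ∠E+∠M]
2. ∠EAF = 112°  [vertical angles at A]
3. ∠EFN = 50°  [△EAF]
4. ∠ENF = 75°  [△ENF]
5. ∠MEN = 37°  [△EAN]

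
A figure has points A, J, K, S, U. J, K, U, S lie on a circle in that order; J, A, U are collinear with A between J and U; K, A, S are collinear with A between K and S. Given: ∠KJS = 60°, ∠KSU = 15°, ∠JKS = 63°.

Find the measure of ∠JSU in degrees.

∠JSU = 72°

1. ∠KUS = 120°  [cyclic JKUS, opposite ∠J+∠U]
2. ∠SKU = 45°  [△KUS]
3. ∠JUS = 63°  [same arc JS]
4. ∠SJU = 45°  [same arc US]
5. ∠JSU = 72°  [△JUS]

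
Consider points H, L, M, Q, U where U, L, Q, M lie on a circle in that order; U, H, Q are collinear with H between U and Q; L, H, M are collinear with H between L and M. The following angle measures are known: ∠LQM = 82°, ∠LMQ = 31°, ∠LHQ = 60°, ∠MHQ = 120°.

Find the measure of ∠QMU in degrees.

1. ∠MLQ = 67°  [△LQM]
2. ∠MQU = 29°  [△QHM]
3. ∠MUQ = 67°  [same arc QM]
4. ∠QMU = 84°  [△UQM]

∠QMU = 84°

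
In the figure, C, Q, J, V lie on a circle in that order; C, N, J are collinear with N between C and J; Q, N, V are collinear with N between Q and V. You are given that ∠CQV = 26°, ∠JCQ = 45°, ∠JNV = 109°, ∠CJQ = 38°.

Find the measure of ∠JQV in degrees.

∠JQV = 71°

1. ∠CNQ = 109°  [△CNQ]
2. ∠JNQ = 71°  [linear pair at N on CJ]
3. ∠JQV = 71°  [△QNJ]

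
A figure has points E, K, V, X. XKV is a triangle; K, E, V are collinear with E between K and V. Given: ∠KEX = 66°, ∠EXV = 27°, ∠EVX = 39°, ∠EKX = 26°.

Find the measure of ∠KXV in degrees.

1. ∠KVX = 39°  [E on ray VK]
2. ∠VKX = 26°  [E on ray KV]
3. ∠KXV = 115°  [△XKV]

∠KXV = 115°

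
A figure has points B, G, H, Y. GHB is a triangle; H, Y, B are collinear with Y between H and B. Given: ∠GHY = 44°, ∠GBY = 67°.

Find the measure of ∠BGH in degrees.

∠BGH = 69°

1. ∠BHG = 44°  [Y on ray HB]
2. ∠GBH = 67°  [Y on ray BH]
3. ∠BGH = 69°  [△GHB]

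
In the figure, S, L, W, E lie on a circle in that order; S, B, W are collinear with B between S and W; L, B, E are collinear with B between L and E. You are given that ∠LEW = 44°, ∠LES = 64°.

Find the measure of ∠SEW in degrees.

1. ∠LSW = 44°  [same arc LW]
2. ∠LWS = 64°  [same arc SL]
3. ∠SLW = 72°  [△SLW]
4. ∠SEW = 108°  [cyclic SLWE, opposite ∠L+∠E]

∠SEW = 108°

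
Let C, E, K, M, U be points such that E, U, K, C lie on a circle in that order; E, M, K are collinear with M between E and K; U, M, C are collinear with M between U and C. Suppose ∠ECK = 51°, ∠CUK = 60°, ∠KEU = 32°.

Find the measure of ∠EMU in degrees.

∠EMU = 79°

1. ∠CEK = 60°  [same arc KC]
2. ∠KCU = 32°  [same arc UK]
3. ∠CKE = 69°  [△EKC]
4. ∠CMK = 79°  [△KMC]
5. ∠EMU = 79°  [vertical angles at M]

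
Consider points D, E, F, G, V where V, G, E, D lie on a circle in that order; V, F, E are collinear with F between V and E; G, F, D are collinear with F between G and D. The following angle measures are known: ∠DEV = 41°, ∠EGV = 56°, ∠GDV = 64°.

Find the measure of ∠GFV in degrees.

1. ∠DGV = 41°  [same arc VD]
2. ∠GEV = 64°  [same arc VG]
3. ∠EVG = 60°  [△VGE]
4. ∠GFV = 79°  [△VFG]

∠GFV = 79°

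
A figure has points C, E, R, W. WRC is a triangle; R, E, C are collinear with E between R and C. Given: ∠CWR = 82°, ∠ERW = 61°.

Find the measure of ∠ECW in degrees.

1. ∠CRW = 61°  [E on ray RC]
2. ∠RCW = 37°  [△WRC]
3. ∠ECW = 37°  [E on ray CR]

∠ECW = 37°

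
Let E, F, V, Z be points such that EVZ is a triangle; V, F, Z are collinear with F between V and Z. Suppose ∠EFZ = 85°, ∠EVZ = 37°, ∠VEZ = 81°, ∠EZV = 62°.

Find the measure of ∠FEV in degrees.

∠FEV = 48°

1. ∠EFV = 95°  [linear pair at F on VZ]
2. ∠EVF = 37°  [F on ray VZ]
3. ∠FEV = 48°  [△EVF]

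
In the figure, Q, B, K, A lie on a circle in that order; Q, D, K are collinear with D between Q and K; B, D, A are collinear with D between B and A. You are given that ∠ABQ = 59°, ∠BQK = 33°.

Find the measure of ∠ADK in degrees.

1. ∠AKQ = 59°  [same arc QA]
2. ∠BAK = 33°  [same arc BK]
3. ∠ADK = 88°  [△KDA]

∠ADK = 88°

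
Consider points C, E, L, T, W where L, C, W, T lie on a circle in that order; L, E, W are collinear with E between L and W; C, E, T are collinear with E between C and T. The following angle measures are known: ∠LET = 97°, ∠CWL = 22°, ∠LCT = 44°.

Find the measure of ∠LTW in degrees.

1. ∠CTL = 22°  [same arc LC]
2. ∠LWT = 44°  [same arc LT]
3. ∠TLW = 61°  [△LET]
4. ∠LTW = 75°  [△LWT]

∠LTW = 75°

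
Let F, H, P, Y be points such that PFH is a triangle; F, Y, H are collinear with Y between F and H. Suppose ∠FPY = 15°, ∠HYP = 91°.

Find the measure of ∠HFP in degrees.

1. ∠FYP = 89°  [linear pair at Y on FH]
2. ∠PFY = 76°  [△PFY]
3. ∠HFP = 76°  [Y on ray FH]

∠HFP = 76°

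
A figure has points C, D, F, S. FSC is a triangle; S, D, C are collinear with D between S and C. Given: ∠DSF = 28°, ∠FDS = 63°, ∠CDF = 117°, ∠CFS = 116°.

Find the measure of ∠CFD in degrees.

1. ∠CSF = 28°  [D on ray SC]
2. ∠FCS = 36°  [△FSC]
3. ∠DCF = 36°  [D on ray CS]
4. ∠CFD = 27°  [△FDC]

∠CFD = 27°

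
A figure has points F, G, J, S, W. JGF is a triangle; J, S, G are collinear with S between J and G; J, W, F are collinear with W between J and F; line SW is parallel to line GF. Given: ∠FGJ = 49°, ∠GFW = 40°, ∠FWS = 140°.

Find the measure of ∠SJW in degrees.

1. ∠JSW = 49°  [SW∥GF, corresponding at S]
2. ∠JWS = 40°  [linear pair at W on JF]
3. ∠SJW = 91°  [△JSW]

∠SJW = 91°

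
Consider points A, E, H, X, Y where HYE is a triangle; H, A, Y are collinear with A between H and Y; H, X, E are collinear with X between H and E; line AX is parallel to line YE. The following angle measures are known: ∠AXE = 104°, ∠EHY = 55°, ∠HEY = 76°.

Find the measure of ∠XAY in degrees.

1. ∠AXH = 76°  [linear pair at X on HE]
2. ∠AHX = 55°  [A on HY, X on HE]
3. ∠HAX = 49°  [△HAX]
4. ∠XAY = 131°  [linear pair at A on HY]

∠XAY = 131°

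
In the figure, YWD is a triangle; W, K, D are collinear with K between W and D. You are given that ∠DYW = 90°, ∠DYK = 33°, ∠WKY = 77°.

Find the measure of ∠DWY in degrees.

∠DWY = 46°

1. ∠DKY = 103°  [linear pair at K on WD]
2. ∠KDY = 44°  [△YKD]
3. ∠WDY = 44°  [K on ray DW]
4. ∠DWY = 46°  [△YWD]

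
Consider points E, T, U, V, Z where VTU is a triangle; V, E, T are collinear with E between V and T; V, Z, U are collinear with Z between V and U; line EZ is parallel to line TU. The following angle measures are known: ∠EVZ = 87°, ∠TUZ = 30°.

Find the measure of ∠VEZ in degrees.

1. ∠TVU = 87°  [E on VT, Z on VU]
2. ∠TUV = 30°  [Z on ray UV]
3. ∠UTV = 63°  [△VTU]
4. ∠VEZ = 63°  [EZ∥TU, corresponding at E]

∠VEZ = 63°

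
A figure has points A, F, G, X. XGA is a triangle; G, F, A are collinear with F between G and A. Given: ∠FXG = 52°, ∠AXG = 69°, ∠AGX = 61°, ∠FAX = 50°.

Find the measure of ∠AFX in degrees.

∠AFX = 113°

1. ∠FGX = 61°  [F on ray GA]
2. ∠GFX = 67°  [△XGF]
3. ∠AFX = 113°  [linear pair at F on GA]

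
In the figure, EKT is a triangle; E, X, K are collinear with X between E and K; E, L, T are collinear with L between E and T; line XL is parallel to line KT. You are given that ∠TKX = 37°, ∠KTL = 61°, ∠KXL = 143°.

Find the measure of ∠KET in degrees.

1. ∠EKT = 37°  [X on ray KE]
2. ∠ETK = 61°  [L on ray TE]
3. ∠KET = 82°  [△EKT]

∠KET = 82°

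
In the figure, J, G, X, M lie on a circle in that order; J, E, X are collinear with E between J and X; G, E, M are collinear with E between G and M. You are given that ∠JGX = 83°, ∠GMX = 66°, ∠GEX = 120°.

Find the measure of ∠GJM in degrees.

1. ∠GJX = 66°  [same arc GX]
2. ∠GEJ = 60°  [linear pair at E on JX]
3. ∠GXJ = 31°  [△JGX]
4. ∠JGM = 54°  [△JEG]
5. ∠GMJ = 31°  [same arc JG]
6. ∠GJM = 95°  [△JGM]

∠GJM = 95°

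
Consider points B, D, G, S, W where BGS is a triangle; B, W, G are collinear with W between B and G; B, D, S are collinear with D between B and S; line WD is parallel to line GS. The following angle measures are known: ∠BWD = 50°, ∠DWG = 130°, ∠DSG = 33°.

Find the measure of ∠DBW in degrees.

∠DBW = 97°

1. ∠BGS = 50°  [WD∥GS, corresponding at W]
2. ∠BSG = 33°  [D on ray SB]
3. ∠GBS = 97°  [△BGS]
4. ∠DBW = 97°  [W on BG, D on BS]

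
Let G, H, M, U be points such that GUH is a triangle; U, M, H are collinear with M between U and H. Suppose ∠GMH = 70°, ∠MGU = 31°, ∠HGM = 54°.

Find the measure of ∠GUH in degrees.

∠GUH = 39°

1. ∠GMU = 110°  [linear pair at M on UH]
2. ∠GUM = 39°  [△GUM]
3. ∠GUH = 39°  [M on ray UH]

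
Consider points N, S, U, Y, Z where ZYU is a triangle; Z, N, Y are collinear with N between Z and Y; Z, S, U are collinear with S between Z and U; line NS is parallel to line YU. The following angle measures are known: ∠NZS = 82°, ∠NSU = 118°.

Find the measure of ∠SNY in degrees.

∠SNY = 144°

1. ∠NSZ = 62°  [linear pair at S on ZU]
2. ∠SNZ = 36°  [△ZNS]
3. ∠SNY = 144°  [linear pair at N on ZY]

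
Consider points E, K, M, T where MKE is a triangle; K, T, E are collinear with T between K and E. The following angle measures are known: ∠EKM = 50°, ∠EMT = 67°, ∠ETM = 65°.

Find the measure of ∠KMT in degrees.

∠KMT = 15°

1. ∠MKT = 50°  [T on ray KE]
2. ∠KTM = 115°  [linear pair at T on KE]
3. ∠KMT = 15°  [△MKT]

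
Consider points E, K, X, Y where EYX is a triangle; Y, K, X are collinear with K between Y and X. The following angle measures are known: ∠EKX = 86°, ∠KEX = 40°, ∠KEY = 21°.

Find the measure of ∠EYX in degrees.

1. ∠EKY = 94°  [linear pair at K on YX]
2. ∠EYK = 65°  [△EYK]
3. ∠EYX = 65°  [K on ray YX]

∠EYX = 65°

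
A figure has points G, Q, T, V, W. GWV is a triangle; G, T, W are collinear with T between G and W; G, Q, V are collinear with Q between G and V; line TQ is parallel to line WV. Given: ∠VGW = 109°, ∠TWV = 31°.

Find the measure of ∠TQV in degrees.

1. ∠GWV = 31°  [T on ray WG]
2. ∠GVW = 40°  [△GWV]
3. ∠GQT = 40°  [TQ∥WV, corresponding at Q]
4. ∠TQV = 140°  [linear pair at Q on GV]

∠TQV = 140°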